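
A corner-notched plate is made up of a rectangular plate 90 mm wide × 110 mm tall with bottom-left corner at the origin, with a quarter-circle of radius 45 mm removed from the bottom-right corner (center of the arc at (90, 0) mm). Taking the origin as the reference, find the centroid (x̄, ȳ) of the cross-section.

Part | A | x̄ᵢ | ȳᵢ | A·x̄ᵢ | A·ȳᵢ
plate | 9900.00 | 45.00 | 55.00 | 445500.00 | 544500.00
removed quarter-circle | -1590.43 | 70.90 | 19.10 | -112763.82 | -30375.00
Σ | 8309.57 |  |  | 332736.18 | 514125.00
x̄ = 332736.18 / 8309.57 = 40.04 mm
ȳ = 514125.00 / 8309.57 = 61.87 mm

x̄ = 40.04 mm, ȳ = 61.87 mm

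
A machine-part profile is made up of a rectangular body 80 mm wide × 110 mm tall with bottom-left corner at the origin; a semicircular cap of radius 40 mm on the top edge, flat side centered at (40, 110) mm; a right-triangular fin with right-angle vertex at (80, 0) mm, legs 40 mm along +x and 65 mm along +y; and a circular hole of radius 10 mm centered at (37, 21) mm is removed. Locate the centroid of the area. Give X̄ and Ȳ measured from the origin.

X̄ = 45.71 mm, Ȳ = 67.05 mm

Part | A | x̄ᵢ | ȳᵢ | A·x̄ᵢ | A·ȳᵢ
rectangular body | 8800.00 | 40.00 | 55.00 | 352000.00 | 484000.00
semicircular top | 2513.27 | 40.00 | 126.98 | 100530.96 | 319126.82
triangular fin | 1300.00 | 93.33 | 21.67 | 121333.33 | 28166.67
hole | -314.16 | 37.00 | 21.00 | -11623.89 | -6597.34
Σ | 12299.11 |  |  | 562240.41 | 824696.14
X̄ = 562240.41 / 12299.11 = 45.71 mm
Ȳ = 824696.14 / 12299.11 = 67.05 mm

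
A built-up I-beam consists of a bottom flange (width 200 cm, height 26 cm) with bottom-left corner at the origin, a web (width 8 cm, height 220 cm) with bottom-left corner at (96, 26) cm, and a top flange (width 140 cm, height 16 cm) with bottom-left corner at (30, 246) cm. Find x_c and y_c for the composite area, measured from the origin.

bottom flange: A = 200 × 26 = 5200.00, centroid at (100.00, 13.00).
web: A = 8 × 220 = 1760.00, centroid at (100.00, 136.00).
top flange: A = 140 × 16 = 2240.00, centroid at (100.00, 254.00).
ΣA = 9200.00 cm²
ΣAx_c = (5200.00)(100.00) + (1760.00)(100.00) + (2240.00)(100.00) = 920000.00 cm³
ΣAy_c = (5200.00)(13.00) + (1760.00)(136.00) + (2240.00)(254.00) = 875920.00 cm³
x_c = 920000.00 / 9200.00 = 100.00 cm
y_c = 875920.00 / 9200.00 = 95.21 cm

x_c = 100.00 cm, y_c = 95.21 cm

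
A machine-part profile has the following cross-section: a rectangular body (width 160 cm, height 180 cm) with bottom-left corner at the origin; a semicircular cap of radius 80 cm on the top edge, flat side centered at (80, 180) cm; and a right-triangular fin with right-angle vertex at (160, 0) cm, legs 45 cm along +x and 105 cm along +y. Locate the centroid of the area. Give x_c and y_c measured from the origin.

rectangular body: A = 160 × 180 = 28800.00, centroid at (80.00, 90.00).
semicircular top: A = ½π·80² = 10053.10, centroid at (80.00, 213.95).
triangular fin: A = ½·45·105 = 2362.50, centroid at (175.00, 35.00).
ΣA = 41215.60 cm²
ΣAx_c = (28800.00)(80.00) + (10053.10)(80.00) + (2362.50)(175.00) = 3521685.22 cm³
ΣAy_c = (28800.00)(90.00) + (10053.10)(213.95) + (2362.50)(35.00) = 4825578.20 cm³
x_c = 3521685.22 / 41215.60 = 85.45 cm
y_c = 4825578.20 / 41215.60 = 117.08 cm

x_c = 85.45 cm, y_c = 117.08 cm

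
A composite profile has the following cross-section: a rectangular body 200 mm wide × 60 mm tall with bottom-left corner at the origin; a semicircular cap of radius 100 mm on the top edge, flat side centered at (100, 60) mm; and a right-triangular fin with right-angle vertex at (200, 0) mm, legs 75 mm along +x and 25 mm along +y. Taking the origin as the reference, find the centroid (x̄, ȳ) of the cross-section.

x̄ = 104.09 mm, ȳ = 69.01 mm

rectangular body: A = 200 × 60 = 12000.00, centroid at (100.00, 30.00).
semicircular top: A = ½π·100² = 15707.96, centroid at (100.00, 102.44).
triangular fin: A = ½·75·25 = 937.50, centroid at (225.00, 8.33).
ΣA = 28645.46 mm², ΣAx̄ = 2981733.83 mm³, ΣAȳ = 1976956.96 mm³.
x̄ = 2981733.83/28645.46 = 104.09 mm; ȳ = 1976956.96/28645.46 = 69.01 mm.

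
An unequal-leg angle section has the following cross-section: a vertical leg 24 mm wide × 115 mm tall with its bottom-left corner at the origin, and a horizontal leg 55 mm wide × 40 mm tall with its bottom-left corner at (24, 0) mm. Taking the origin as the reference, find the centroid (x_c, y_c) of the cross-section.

x_c = 29.52 mm, y_c = 40.87 mm

vertical leg: A = 24 × 115 = 2760.00, centroid at (12.00, 57.50).
horizontal leg: A = 55 × 40 = 2200.00, centroid at (51.50, 20.00).
ΣA = 4960.00 mm², ΣAx_c = 146420.00 mm³, ΣAy_c = 202700.00 mm³.
x_c = 146420.00/4960.00 = 29.52 mm; y_c = 202700.00/4960.00 = 40.87 mm.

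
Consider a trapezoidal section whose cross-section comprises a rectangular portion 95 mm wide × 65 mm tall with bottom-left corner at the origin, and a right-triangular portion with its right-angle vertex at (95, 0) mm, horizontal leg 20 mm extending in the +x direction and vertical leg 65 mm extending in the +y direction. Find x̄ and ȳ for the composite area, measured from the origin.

rectangular portion: A = 95 × 65 = 6175.00, centroid at (47.50, 32.50).
triangular portion: A = ½·20·65 = 650.00, centroid at (101.67, 21.67).
ΣA = 6825.00 mm²
ΣAx̄ = (6175.00)(47.50) + (650.00)(101.67) = 359395.83 mm³
ΣAȳ = (6175.00)(32.50) + (650.00)(21.67) = 214770.83 mm³
x̄ = 359395.83 / 6825.00 = 52.66 mm
ȳ = 214770.83 / 6825.00 = 31.47 mm

x̄ = 52.66 mm, ȳ = 31.47 mm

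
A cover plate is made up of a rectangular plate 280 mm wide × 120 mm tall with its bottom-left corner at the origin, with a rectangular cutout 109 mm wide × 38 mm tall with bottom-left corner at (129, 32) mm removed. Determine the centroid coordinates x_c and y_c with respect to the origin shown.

Part | A | x̄ᵢ | ȳᵢ | A·x̄ᵢ | A·ȳᵢ
plate | 33600.00 | 140.00 | 60.00 | 4704000.00 | 2016000.00
hole | -4142.00 | 183.50 | 51.00 | -760057.00 | -211242.00
Σ | 29458.00 |  |  | 3943943.00 | 1804758.00
x_c = 3943943.00 / 29458.00 = 133.88 mm
y_c = 1804758.00 / 29458.00 = 61.27 mm

x_c = 133.88 mm, y_c = 61.27 mm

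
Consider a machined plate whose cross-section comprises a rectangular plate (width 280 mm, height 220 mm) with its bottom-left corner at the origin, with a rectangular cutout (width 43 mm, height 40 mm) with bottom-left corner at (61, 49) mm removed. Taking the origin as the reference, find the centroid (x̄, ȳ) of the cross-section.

x̄ = 141.65 mm, ȳ = 111.18 mm

Part | A | x̄ᵢ | ȳᵢ | A·x̄ᵢ | A·ȳᵢ
plate | 61600.00 | 140.00 | 110.00 | 8624000.00 | 6776000.00
hole | -1720.00 | 82.50 | 69.00 | -141900.00 | -118680.00
Σ | 59880.00 |  |  | 8482100.00 | 6657320.00
x̄ = 8482100.00 / 59880.00 = 141.65 mm
ȳ = 6657320.00 / 59880.00 = 111.18 mm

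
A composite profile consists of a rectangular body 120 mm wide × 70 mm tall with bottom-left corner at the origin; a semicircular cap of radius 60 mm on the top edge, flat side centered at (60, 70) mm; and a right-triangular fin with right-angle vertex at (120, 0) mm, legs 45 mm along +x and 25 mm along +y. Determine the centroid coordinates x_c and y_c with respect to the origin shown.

x_c = 62.89 mm, y_c = 57.37 mm

rectangular body: A = 120 × 70 = 8400.00, centroid at (60.00, 35.00).
semicircular top: A = ½π·60² = 5654.87, centroid at (60.00, 95.46).
triangular fin: A = ½·45·25 = 562.50, centroid at (135.00, 8.33).
ΣA = 14617.37 mm², ΣAx_c = 919229.51 mm³, ΣAy_c = 838528.17 mm³.
x_c = 919229.51/14617.37 = 62.89 mm; y_c = 838528.17/14617.37 = 57.37 mm.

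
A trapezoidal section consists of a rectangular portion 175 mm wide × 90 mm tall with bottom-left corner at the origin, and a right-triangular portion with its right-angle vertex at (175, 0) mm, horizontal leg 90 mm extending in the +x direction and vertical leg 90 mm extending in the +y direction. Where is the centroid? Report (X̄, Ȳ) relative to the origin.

rectangular portion: A = 175 × 90 = 15750.00, centroid at (87.50, 45.00).
triangular portion: A = ½·90·90 = 4050.00, centroid at (205.00, 30.00).
ΣA = 19800.00 mm²
ΣAX̄ = (15750.00)(87.50) + (4050.00)(205.00) = 2208375.00 mm³
ΣAȲ = (15750.00)(45.00) + (4050.00)(30.00) = 830250.00 mm³
X̄ = 2208375.00 / 19800.00 = 111.53 mm
Ȳ = 830250.00 / 19800.00 = 41.93 mm

X̄ = 111.53 mm, Ȳ = 41.93 mm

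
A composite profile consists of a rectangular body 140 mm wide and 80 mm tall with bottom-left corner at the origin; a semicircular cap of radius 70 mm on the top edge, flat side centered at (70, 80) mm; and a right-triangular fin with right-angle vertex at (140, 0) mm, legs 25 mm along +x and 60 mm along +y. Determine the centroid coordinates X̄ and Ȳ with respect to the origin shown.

X̄ = 72.99 mm, Ȳ = 66.55 mm

rectangular body: A = 140 × 80 = 11200.00, centroid at (70.00, 40.00).
semicircular top: A = ½π·70² = 7696.90, centroid at (70.00, 109.71).
triangular fin: A = ½·25·60 = 750.00, centroid at (148.33, 20.00).
ΣA = 19646.90 mm²
ΣAX̄ = (11200.00)(70.00) + (7696.90)(70.00) + (750.00)(148.33) = 1434033.14 mm³
ΣAȲ = (11200.00)(40.00) + (7696.90)(109.71) + (750.00)(20.00) = 1307418.83 mm³
X̄ = 1434033.14 / 19646.90 = 72.99 mm
Ȳ = 1307418.83 / 19646.90 = 66.55 mm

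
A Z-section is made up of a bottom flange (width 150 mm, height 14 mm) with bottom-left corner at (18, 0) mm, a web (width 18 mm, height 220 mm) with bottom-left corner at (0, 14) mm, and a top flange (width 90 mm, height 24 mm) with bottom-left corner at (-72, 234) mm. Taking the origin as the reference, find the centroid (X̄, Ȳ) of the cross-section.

X̄ = 21.00 mm, Ȳ = 126.17 mm

bottom flange: A = 150 × 14 = 2100.00, centroid at (93.00, 7.00).
web: A = 18 × 220 = 3960.00, centroid at (9.00, 124.00).
top flange: A = 90 × 24 = 2160.00, centroid at (-27.00, 246.00).
ΣA = 8220.00 mm²
ΣAX̄ = (2100.00)(93.00) + (3960.00)(9.00) + (2160.00)(-27.00) = 172620.00 mm³
ΣAȲ = (2100.00)(7.00) + (3960.00)(124.00) + (2160.00)(246.00) = 1037100.00 mm³
X̄ = 172620.00 / 8220.00 = 21.00 mm
Ȳ = 1037100.00 / 8220.00 = 126.17 mm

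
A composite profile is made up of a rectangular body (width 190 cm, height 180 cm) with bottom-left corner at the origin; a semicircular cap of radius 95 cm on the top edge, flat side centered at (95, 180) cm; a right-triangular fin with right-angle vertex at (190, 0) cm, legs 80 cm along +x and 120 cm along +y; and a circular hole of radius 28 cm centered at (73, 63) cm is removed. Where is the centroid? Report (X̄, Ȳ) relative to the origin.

X̄ = 107.58 cm, Ȳ = 123.01 cm

Part | A | x̄ᵢ | ȳᵢ | A·x̄ᵢ | A·ȳᵢ
rectangular body | 34200.00 | 95.00 | 90.00 | 3249000.00 | 3078000.00
semicircular top | 14176.44 | 95.00 | 220.32 | 1346761.50 | 3123341.97
triangular fin | 4800.00 | 216.67 | 40.00 | 1040000.00 | 192000.00
hole | -2463.01 | 73.00 | 63.00 | -179799.63 | -155169.54
Σ | 50713.43 |  |  | 5455961.87 | 6238172.42
X̄ = 5455961.87 / 50713.43 = 107.58 cm
Ȳ = 6238172.42 / 50713.43 = 123.01 cm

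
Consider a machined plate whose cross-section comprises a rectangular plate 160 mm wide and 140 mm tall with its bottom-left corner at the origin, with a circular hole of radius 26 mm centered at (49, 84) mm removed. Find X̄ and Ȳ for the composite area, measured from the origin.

plate: A = 160 × 140 = 22400.00, centroid at (80.00, 70.00).
hole: A = −π·26² = -2123.72, centroid at (49.00, 84.00).
ΣA = 20276.28 mm², ΣAX̄ = 1687937.88 mm³, ΣAȲ = 1389607.80 mm³.
X̄ = 1687937.88/20276.28 = 83.25 mm; Ȳ = 1389607.80/20276.28 = 68.53 mm.

X̄ = 83.25 mm, Ȳ = 68.53 mm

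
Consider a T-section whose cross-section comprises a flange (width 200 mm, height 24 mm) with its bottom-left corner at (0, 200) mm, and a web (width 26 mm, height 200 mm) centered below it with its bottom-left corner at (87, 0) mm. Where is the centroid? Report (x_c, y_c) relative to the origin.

web: A = 26 × 200 = 5200.00, centroid at (100.00, 100.00).
flange: A = 200 × 24 = 4800.00, centroid at (100.00, 212.00).
ΣA = 10000.00 mm²
ΣAx_c = (5200.00)(100.00) + (4800.00)(100.00) = 1000000.00 mm³
ΣAy_c = (5200.00)(100.00) + (4800.00)(212.00) = 1537600.00 mm³
x_c = 1000000.00 / 10000.00 = 100.00 mm
y_c = 1537600.00 / 10000.00 = 153.76 mm

x_c = 100.00 mm, y_c = 153.76 mm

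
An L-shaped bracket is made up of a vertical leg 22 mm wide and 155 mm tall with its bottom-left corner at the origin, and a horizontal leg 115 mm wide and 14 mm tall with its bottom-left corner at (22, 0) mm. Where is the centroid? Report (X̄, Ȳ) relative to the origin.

X̄ = 32.97 mm, Ȳ = 54.89 mm

vertical leg: A = 22 × 155 = 3410.00, centroid at (11.00, 77.50).
horizontal leg: A = 115 × 14 = 1610.00, centroid at (79.50, 7.00).
ΣA = 5020.00 mm², ΣAX̄ = 165505.00 mm³, ΣAȲ = 275545.00 mm³.
X̄ = 165505.00/5020.00 = 32.97 mm; Ȳ = 275545.00/5020.00 = 54.89 mm.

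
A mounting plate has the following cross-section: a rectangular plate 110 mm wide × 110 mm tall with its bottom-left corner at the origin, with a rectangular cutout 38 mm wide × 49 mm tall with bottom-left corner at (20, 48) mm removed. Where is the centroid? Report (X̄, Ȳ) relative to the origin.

plate: A = 110 × 110 = 12100.00, centroid at (55.00, 55.00).
hole: A = −(38 × 49) = -1862.00, centroid at (39.00, 72.50).
ΣA = 10238.00 mm², ΣAX̄ = 592882.00 mm³, ΣAȲ = 530505.00 mm³.
X̄ = 592882.00/10238.00 = 57.91 mm; Ȳ = 530505.00/10238.00 = 51.82 mm.

X̄ = 57.91 mm, Ȳ = 51.82 mm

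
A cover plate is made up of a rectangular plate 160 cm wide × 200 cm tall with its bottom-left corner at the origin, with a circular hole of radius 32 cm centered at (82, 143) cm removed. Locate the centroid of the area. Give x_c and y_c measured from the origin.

x_c = 79.78 cm, y_c = 95.19 cm

plate: A = 160 × 200 = 32000.00, centroid at (80.00, 100.00).
hole: A = −π·32² = -3216.99, centroid at (82.00, 143.00).
ΣA = 28783.01 cm², ΣAx_c = 2296206.75 cm³, ΣAy_c = 2739970.30 cm³.
x_c = 2296206.75/28783.01 = 79.78 cm; y_c = 2739970.30/28783.01 = 95.19 cm.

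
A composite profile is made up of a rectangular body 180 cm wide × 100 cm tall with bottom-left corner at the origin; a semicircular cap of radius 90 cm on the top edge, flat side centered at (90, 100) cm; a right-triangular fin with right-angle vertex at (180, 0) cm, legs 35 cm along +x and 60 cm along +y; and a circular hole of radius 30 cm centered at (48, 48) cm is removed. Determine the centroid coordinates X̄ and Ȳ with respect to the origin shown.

X̄ = 97.79 cm, Ȳ = 87.87 cm

rectangular body: A = 180 × 100 = 18000.00, centroid at (90.00, 50.00).
semicircular top: A = ½π·90² = 12723.45, centroid at (90.00, 138.20).
triangular fin: A = ½·35·60 = 1050.00, centroid at (191.67, 20.00).
hole: A = −π·30² = -2827.43, centroid at (48.00, 48.00).
ΣA = 28946.02 cm², ΣAX̄ = 2830643.72 cm³, ΣAȲ = 2543628.22 cm³.
X̄ = 2830643.72/28946.02 = 97.79 cm; Ȳ = 2543628.22/28946.02 = 87.87 cm.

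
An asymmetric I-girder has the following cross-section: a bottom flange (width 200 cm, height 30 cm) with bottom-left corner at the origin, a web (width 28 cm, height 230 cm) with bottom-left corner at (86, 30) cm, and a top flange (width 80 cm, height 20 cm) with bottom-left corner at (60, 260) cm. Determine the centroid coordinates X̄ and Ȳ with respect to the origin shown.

bottom flange: A = 200 × 30 = 6000.00, centroid at (100.00, 15.00).
web: A = 28 × 230 = 6440.00, centroid at (100.00, 145.00).
top flange: A = 80 × 20 = 1600.00, centroid at (100.00, 270.00).
ΣA = 14040.00 cm²
ΣAX̄ = (6000.00)(100.00) + (6440.00)(100.00) + (1600.00)(100.00) = 1404000.00 cm³
ΣAȲ = (6000.00)(15.00) + (6440.00)(145.00) + (1600.00)(270.00) = 1455800.00 cm³
X̄ = 1404000.00 / 14040.00 = 100.00 cm
Ȳ = 1455800.00 / 14040.00 = 103.69 cm

X̄ = 100.00 cm, Ȳ = 103.69 cm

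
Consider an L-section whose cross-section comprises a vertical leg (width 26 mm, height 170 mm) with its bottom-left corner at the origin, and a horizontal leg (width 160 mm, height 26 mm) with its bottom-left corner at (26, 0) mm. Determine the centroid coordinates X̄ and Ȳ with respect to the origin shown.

X̄ = 58.09 mm, Ȳ = 50.09 mm

vertical leg: A = 26 × 170 = 4420.00, centroid at (13.00, 85.00).
horizontal leg: A = 160 × 26 = 4160.00, centroid at (106.00, 13.00).
ΣA = 8580.00 mm²
ΣAX̄ = (4420.00)(13.00) + (4160.00)(106.00) = 498420.00 mm³
ΣAȲ = (4420.00)(85.00) + (4160.00)(13.00) = 429780.00 mm³
X̄ = 498420.00 / 8580.00 = 58.09 mm
Ȳ = 429780.00 / 8580.00 = 50.09 mm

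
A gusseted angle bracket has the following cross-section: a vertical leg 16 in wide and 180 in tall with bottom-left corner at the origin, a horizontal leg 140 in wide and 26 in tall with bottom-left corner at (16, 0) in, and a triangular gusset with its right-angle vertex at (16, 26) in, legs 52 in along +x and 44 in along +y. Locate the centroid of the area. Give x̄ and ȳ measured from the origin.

x̄ = 48.83 in, ȳ = 46.07 in

vertical leg: A = 16 × 180 = 2880.00, centroid at (8.00, 90.00).
horizontal leg: A = 140 × 26 = 3640.00, centroid at (86.00, 13.00).
gusset: A = ½·52·44 = 1144.00, centroid at (33.33, 40.67).
ΣA = 7664.00 in², ΣAx̄ = 374213.33 in³, ΣAȳ = 353042.67 in³.
x̄ = 374213.33/7664.00 = 48.83 in; ȳ = 353042.67/7664.00 = 46.07 in.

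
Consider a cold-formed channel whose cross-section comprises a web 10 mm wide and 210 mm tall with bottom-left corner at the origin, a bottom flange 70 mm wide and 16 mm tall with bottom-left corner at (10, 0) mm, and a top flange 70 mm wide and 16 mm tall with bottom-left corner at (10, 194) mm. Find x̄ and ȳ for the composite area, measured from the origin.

x̄ = 25.65 mm, ȳ = 105.00 mm

web: A = 10 × 210 = 2100.00, centroid at (5.00, 105.00).
bottom flange: A = 70 × 16 = 1120.00, centroid at (45.00, 8.00).
top flange: A = 70 × 16 = 1120.00, centroid at (45.00, 202.00).
ΣA = 4340.00 mm², ΣAx̄ = 111300.00 mm³, ΣAȳ = 455700.00 mm³.
x̄ = 111300.00/4340.00 = 25.65 mm; ȳ = 455700.00/4340.00 = 105.00 mm.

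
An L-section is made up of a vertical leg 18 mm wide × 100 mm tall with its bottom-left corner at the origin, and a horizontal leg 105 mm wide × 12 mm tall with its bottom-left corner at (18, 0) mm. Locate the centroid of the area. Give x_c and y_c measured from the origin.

x_c = 34.32 mm, y_c = 31.88 mm

Part | A | x̄ᵢ | ȳᵢ | A·x̄ᵢ | A·ȳᵢ
vertical leg | 1800.00 | 9.00 | 50.00 | 16200.00 | 90000.00
horizontal leg | 1260.00 | 70.50 | 6.00 | 88830.00 | 7560.00
Σ | 3060.00 |  |  | 105030.00 | 97560.00
x_c = 105030.00 / 3060.00 = 34.32 mm
y_c = 97560.00 / 3060.00 = 31.88 mm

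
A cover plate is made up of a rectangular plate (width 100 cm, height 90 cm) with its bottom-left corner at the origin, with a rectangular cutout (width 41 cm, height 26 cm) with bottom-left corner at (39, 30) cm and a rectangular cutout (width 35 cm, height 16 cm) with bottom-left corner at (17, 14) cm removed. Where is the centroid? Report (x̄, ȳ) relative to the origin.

plate: A = 100 × 90 = 9000.00, centroid at (50.00, 45.00).
hole 1: A = −(41 × 26) = -1066.00, centroid at (59.50, 43.00).
hole 2: A = −(35 × 16) = -560.00, centroid at (34.50, 22.00).
ΣA = 7374.00 cm²
ΣAx̄ = (9000.00)(50.00) + (-1066.00)(59.50) + (-560.00)(34.50) = 367253.00 cm³
ΣAȳ = (9000.00)(45.00) + (-1066.00)(43.00) + (-560.00)(22.00) = 346842.00 cm³
x̄ = 367253.00 / 7374.00 = 49.80 cm
ȳ = 346842.00 / 7374.00 = 47.04 cm

x̄ = 49.80 cm, ȳ = 47.04 cm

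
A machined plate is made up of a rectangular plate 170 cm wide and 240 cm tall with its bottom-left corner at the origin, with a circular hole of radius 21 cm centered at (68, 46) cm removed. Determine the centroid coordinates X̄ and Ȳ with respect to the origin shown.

plate: A = 170 × 240 = 40800.00, centroid at (85.00, 120.00).
hole: A = −π·21² = -1385.44, centroid at (68.00, 46.00).
ΣA = 39414.56 cm²
ΣAX̄ = (40800.00)(85.00) + (-1385.44)(68.00) = 3373789.92 cm³
ΣAȲ = (40800.00)(120.00) + (-1385.44)(46.00) = 4832269.65 cm³
X̄ = 3373789.92 / 39414.56 = 85.60 cm
Ȳ = 4832269.65 / 39414.56 = 122.60 cm

X̄ = 85.60 cm, Ȳ = 122.60 cm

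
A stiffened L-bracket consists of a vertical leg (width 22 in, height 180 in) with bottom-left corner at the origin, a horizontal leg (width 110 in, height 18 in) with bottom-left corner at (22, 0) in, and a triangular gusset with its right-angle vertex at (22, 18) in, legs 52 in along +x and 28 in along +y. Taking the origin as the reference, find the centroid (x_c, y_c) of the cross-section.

vertical leg: A = 22 × 180 = 3960.00, centroid at (11.00, 90.00).
horizontal leg: A = 110 × 18 = 1980.00, centroid at (77.00, 9.00).
gusset: A = ½·52·28 = 728.00, centroid at (39.33, 27.33).
ΣA = 6668.00 in²
ΣAx_c = (3960.00)(11.00) + (1980.00)(77.00) + (728.00)(39.33) = 224654.67 in³
ΣAy_c = (3960.00)(90.00) + (1980.00)(9.00) + (728.00)(27.33) = 394118.67 in³
x_c = 224654.67 / 6668.00 = 33.69 in
y_c = 394118.67 / 6668.00 = 59.11 in

x_c = 33.69 in, y_c = 59.11 in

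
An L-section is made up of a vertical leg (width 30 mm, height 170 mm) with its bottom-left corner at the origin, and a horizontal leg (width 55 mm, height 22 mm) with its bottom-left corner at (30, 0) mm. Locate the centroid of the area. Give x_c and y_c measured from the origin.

x_c = 23.15 mm, y_c = 70.81 mm

vertical leg: A = 30 × 170 = 5100.00, centroid at (15.00, 85.00).
horizontal leg: A = 55 × 22 = 1210.00, centroid at (57.50, 11.00).
ΣA = 6310.00 mm², ΣAx_c = 146075.00 mm³, ΣAy_c = 446810.00 mm³.
x_c = 146075.00/6310.00 = 23.15 mm; y_c = 446810.00/6310.00 = 70.81 mm.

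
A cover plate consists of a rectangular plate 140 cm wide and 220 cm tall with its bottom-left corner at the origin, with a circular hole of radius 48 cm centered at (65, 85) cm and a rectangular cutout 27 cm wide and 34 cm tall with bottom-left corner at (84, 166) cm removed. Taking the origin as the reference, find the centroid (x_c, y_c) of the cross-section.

x_c = 70.48 cm, y_c = 115.03 cm

plate: A = 140 × 220 = 30800.00, centroid at (70.00, 110.00).
hole 1: A = −π·48² = -7238.23, centroid at (65.00, 85.00).
hole 2: A = −(27 × 34) = -918.00, centroid at (97.50, 183.00).
ΣA = 22643.77 cm², ΣAx_c = 1596010.08 cm³, ΣAy_c = 2604756.49 cm³.
x_c = 1596010.08/22643.77 = 70.48 cm; y_c = 2604756.49/22643.77 = 115.03 cm.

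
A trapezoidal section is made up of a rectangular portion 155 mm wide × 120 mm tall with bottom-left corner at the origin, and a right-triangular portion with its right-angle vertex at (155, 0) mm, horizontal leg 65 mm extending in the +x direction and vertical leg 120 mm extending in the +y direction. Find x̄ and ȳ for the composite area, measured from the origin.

rectangular portion: A = 155 × 120 = 18600.00, centroid at (77.50, 60.00).
triangular portion: A = ½·65·120 = 3900.00, centroid at (176.67, 40.00).
ΣA = 22500.00 mm², ΣAx̄ = 2130500.00 mm³, ΣAȳ = 1272000.00 mm³.
x̄ = 2130500.00/22500.00 = 94.69 mm; ȳ = 1272000.00/22500.00 = 56.53 mm.

x̄ = 94.69 mm, ȳ = 56.53 mm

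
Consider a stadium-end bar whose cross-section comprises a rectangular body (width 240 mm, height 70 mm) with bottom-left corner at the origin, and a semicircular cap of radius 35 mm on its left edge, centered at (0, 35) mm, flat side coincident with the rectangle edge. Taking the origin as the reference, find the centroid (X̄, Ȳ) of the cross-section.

Part | A | x̄ᵢ | ȳᵢ | A·x̄ᵢ | A·ȳᵢ
rectangular body | 16800.00 | 120.00 | 35.00 | 2016000.00 | 588000.00
semicircular end | 1924.23 | -14.85 | 35.00 | -28583.33 | 67347.89
Σ | 18724.23 |  |  | 1987416.67 | 655347.89
X̄ = 1987416.67 / 18724.23 = 106.14 mm
Ȳ = 655347.89 / 18724.23 = 35.00 mm

X̄ = 106.14 mm, Ȳ = 35.00 mm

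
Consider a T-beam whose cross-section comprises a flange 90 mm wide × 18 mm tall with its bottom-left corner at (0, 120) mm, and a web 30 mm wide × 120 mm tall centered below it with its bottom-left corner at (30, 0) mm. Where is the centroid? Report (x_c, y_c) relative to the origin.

x_c = 45.00 mm, y_c = 81.41 mm

web: A = 30 × 120 = 3600.00, centroid at (45.00, 60.00).
flange: A = 90 × 18 = 1620.00, centroid at (45.00, 129.00).
ΣA = 5220.00 mm²
ΣAx_c = (3600.00)(45.00) + (1620.00)(45.00) = 234900.00 mm³
ΣAy_c = (3600.00)(60.00) + (1620.00)(129.00) = 424980.00 mm³
x_c = 234900.00 / 5220.00 = 45.00 mm
y_c = 424980.00 / 5220.00 = 81.41 mm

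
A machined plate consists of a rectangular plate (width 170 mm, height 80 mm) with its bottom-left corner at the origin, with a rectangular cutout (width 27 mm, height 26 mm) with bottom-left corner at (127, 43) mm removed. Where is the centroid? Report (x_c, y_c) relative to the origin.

plate: A = 170 × 80 = 13600.00, centroid at (85.00, 40.00).
hole: A = −(27 × 26) = -702.00, centroid at (140.50, 56.00).
ΣA = 12898.00 mm²
ΣAx_c = (13600.00)(85.00) + (-702.00)(140.50) = 1057369.00 mm³
ΣAy_c = (13600.00)(40.00) + (-702.00)(56.00) = 504688.00 mm³
x_c = 1057369.00 / 12898.00 = 81.98 mm
y_c = 504688.00 / 12898.00 = 39.13 mm

x_c = 81.98 mm, y_c = 39.13 mm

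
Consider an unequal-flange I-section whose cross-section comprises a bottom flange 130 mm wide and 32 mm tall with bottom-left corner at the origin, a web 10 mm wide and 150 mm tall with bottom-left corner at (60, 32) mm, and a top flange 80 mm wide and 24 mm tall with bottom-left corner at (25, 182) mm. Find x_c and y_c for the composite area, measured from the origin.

x_c = 65.00 mm, y_c = 79.09 mm

bottom flange: A = 130 × 32 = 4160.00, centroid at (65.00, 16.00).
web: A = 10 × 150 = 1500.00, centroid at (65.00, 107.00).
top flange: A = 80 × 24 = 1920.00, centroid at (65.00, 194.00).
ΣA = 7580.00 mm²
ΣAx_c = (4160.00)(65.00) + (1500.00)(65.00) + (1920.00)(65.00) = 492700.00 mm³
ΣAy_c = (4160.00)(16.00) + (1500.00)(107.00) + (1920.00)(194.00) = 599540.00 mm³
x_c = 492700.00 / 7580.00 = 65.00 mm
y_c = 599540.00 / 7580.00 = 79.09 mm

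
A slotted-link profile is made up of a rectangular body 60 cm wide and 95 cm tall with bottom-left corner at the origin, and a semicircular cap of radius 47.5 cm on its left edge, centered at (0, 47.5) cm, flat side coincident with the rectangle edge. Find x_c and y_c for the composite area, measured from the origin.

Part | A | x̄ᵢ | ȳᵢ | A·x̄ᵢ | A·ȳᵢ
rectangular body | 5700.00 | 30.00 | 47.50 | 171000.00 | 270750.00
semicircular end | 3544.11 | -20.16 | 47.50 | -71447.92 | 168345.19
Σ | 9244.11 |  |  | 99552.08 | 439095.19
x_c = 99552.08 / 9244.11 = 10.77 cm
y_c = 439095.19 / 9244.11 = 47.50 cm

x_c = 10.77 cm, y_c = 47.50 cm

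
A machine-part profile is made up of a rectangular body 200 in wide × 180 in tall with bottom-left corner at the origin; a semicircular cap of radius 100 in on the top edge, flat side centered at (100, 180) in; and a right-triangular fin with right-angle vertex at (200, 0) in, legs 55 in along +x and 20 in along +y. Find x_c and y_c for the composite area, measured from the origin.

Part | A | x̄ᵢ | ȳᵢ | A·x̄ᵢ | A·ȳᵢ
rectangular body | 36000.00 | 100.00 | 90.00 | 3600000.00 | 3240000.00
semicircular top | 15707.96 | 100.00 | 222.44 | 1570796.33 | 3494100.05
triangular fin | 550.00 | 218.33 | 6.67 | 120083.33 | 3666.67
Σ | 52257.96 |  |  | 5290879.66 | 6737766.72
x_c = 5290879.66 / 52257.96 = 101.25 in
y_c = 6737766.72 / 52257.96 = 128.93 in

x_c = 101.25 in, y_c = 128.93 in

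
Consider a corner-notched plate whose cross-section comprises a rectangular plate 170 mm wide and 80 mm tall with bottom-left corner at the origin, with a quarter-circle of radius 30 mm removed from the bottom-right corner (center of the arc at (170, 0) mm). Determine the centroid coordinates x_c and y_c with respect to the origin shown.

Part | A | x̄ᵢ | ȳᵢ | A·x̄ᵢ | A·ȳᵢ
plate | 13600.00 | 85.00 | 40.00 | 1156000.00 | 544000.00
removed quarter-circle | -706.86 | 157.27 | 12.73 | -111165.92 | -9000.00
Σ | 12893.14 |  |  | 1044834.08 | 535000.00
x_c = 1044834.08 / 12893.14 = 81.04 mm
y_c = 535000.00 / 12893.14 = 41.49 mm

x_c = 81.04 mm, y_c = 41.49 mm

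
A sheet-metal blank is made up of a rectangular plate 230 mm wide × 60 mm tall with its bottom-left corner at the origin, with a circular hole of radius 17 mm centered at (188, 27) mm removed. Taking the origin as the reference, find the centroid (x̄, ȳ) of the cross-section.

x̄ = 109.86 mm, ȳ = 30.21 mm

plate: A = 230 × 60 = 13800.00, centroid at (115.00, 30.00).
hole: A = −π·17² = -907.92, centroid at (188.00, 27.00).
ΣA = 12892.08 mm²
ΣAx̄ = (13800.00)(115.00) + (-907.92)(188.00) = 1416310.99 mm³
ΣAȳ = (13800.00)(30.00) + (-907.92)(27.00) = 389486.15 mm³
x̄ = 1416310.99 / 12892.08 = 109.86 mm
ȳ = 389486.15 / 12892.08 = 30.21 mm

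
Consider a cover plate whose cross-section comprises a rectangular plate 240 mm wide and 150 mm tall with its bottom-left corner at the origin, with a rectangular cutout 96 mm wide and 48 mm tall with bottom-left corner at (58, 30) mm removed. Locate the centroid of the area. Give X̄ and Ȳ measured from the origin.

X̄ = 122.06 mm, Ȳ = 78.08 mm

Part | A | x̄ᵢ | ȳᵢ | A·x̄ᵢ | A·ȳᵢ
plate | 36000.00 | 120.00 | 75.00 | 4320000.00 | 2700000.00
hole | -4608.00 | 106.00 | 54.00 | -488448.00 | -248832.00
Σ | 31392.00 |  |  | 3831552.00 | 2451168.00
X̄ = 3831552.00 / 31392.00 = 122.06 mm
Ȳ = 2451168.00 / 31392.00 = 78.08 mm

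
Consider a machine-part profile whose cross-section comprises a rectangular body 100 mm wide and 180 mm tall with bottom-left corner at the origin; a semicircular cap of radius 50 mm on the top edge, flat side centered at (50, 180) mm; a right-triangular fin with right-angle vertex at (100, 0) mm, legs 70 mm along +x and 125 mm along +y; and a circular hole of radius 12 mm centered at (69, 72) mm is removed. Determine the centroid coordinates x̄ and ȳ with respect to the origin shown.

rectangular body: A = 100 × 180 = 18000.00, centroid at (50.00, 90.00).
semicircular top: A = ½π·50² = 3926.99, centroid at (50.00, 201.22).
triangular fin: A = ½·70·125 = 4375.00, centroid at (123.33, 41.67).
hole: A = −π·12² = -452.39, centroid at (69.00, 72.00).
ΣA = 25849.60 mm²
ΣAx̄ = (18000.00)(50.00) + (3926.99)(50.00) + (4375.00)(123.33) + (-452.39)(69.00) = 1604718.01 mm³
ΣAȳ = (18000.00)(90.00) + (3926.99)(201.22) + (4375.00)(41.67) + (-452.39)(72.00) = 2559911.31 mm³
x̄ = 1604718.01 / 25849.60 = 62.08 mm
ȳ = 2559911.31 / 25849.60 = 99.03 mm

x̄ = 62.08 mm, ȳ = 99.03 mm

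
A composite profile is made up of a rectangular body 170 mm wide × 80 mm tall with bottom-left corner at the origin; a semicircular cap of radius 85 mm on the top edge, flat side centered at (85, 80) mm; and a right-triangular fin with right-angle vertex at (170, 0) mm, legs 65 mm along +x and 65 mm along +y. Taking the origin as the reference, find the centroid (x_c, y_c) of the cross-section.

Part | A | x̄ᵢ | ȳᵢ | A·x̄ᵢ | A·ȳᵢ
rectangular body | 13600.00 | 85.00 | 40.00 | 1156000.00 | 544000.00
semicircular top | 11349.00 | 85.00 | 116.08 | 964665.29 | 1317336.94
triangular fin | 2112.50 | 191.67 | 21.67 | 404895.83 | 45770.83
Σ | 27061.50 |  |  | 2525561.13 | 1907107.78
x_c = 2525561.13 / 27061.50 = 93.33 mm
y_c = 1907107.78 / 27061.50 = 70.47 mm

x_c = 93.33 mm, y_c = 70.47 mm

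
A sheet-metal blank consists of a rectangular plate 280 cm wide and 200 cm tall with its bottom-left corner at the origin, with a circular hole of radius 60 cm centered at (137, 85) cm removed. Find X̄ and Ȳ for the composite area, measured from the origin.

X̄ = 140.76 cm, Ȳ = 103.80 cm

plate: A = 280 × 200 = 56000.00, centroid at (140.00, 100.00).
hole: A = −π·60² = -11309.73, centroid at (137.00, 85.00).
ΣA = 44690.27 cm²
ΣAX̄ = (56000.00)(140.00) + (-11309.73)(137.00) = 6290566.50 cm³
ΣAȲ = (56000.00)(100.00) + (-11309.73)(85.00) = 4638672.65 cm³
X̄ = 6290566.50 / 44690.27 = 140.76 cm
Ȳ = 4638672.65 / 44690.27 = 103.80 cm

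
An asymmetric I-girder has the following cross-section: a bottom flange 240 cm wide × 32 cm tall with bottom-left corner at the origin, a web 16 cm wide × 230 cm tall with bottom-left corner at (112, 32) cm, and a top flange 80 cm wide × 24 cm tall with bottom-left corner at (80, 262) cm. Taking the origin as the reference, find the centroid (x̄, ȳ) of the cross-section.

x̄ = 120.00 cm, ȳ = 89.60 cm

bottom flange: A = 240 × 32 = 7680.00, centroid at (120.00, 16.00).
web: A = 16 × 230 = 3680.00, centroid at (120.00, 147.00).
top flange: A = 80 × 24 = 1920.00, centroid at (120.00, 274.00).
ΣA = 13280.00 cm², ΣAx̄ = 1593600.00 cm³, ΣAȳ = 1189920.00 cm³.
x̄ = 1593600.00/13280.00 = 120.00 cm; ȳ = 1189920.00/13280.00 = 89.60 cm.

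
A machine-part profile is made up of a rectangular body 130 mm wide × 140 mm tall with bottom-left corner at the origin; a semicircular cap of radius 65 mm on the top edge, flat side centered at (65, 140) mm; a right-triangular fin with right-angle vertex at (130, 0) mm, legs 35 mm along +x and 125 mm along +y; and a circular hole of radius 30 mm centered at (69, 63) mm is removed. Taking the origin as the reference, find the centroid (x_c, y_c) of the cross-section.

Part | A | x̄ᵢ | ȳᵢ | A·x̄ᵢ | A·ȳᵢ
rectangular body | 18200.00 | 65.00 | 70.00 | 1183000.00 | 1274000.00
semicircular top | 6636.61 | 65.00 | 167.59 | 431379.94 | 1112209.36
triangular fin | 2187.50 | 141.67 | 41.67 | 309895.83 | 91145.83
hole | -2827.43 | 69.00 | 63.00 | -195092.90 | -178128.30
Σ | 24196.68 |  |  | 1729182.87 | 2299226.89
x_c = 1729182.87 / 24196.68 = 71.46 mm
y_c = 2299226.89 / 24196.68 = 95.02 mm

x_c = 71.46 mm, y_c = 95.02 mm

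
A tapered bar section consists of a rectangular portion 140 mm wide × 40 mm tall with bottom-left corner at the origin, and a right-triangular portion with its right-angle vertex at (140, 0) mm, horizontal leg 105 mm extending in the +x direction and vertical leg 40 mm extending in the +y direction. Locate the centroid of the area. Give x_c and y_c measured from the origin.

x_c = 98.64 mm, y_c = 18.18 mm

rectangular portion: A = 140 × 40 = 5600.00, centroid at (70.00, 20.00).
triangular portion: A = ½·105·40 = 2100.00, centroid at (175.00, 13.33).
ΣA = 7700.00 mm², ΣAx_c = 759500.00 mm³, ΣAy_c = 140000.00 mm³.
x_c = 759500.00/7700.00 = 98.64 mm; y_c = 140000.00/7700.00 = 18.18 mm.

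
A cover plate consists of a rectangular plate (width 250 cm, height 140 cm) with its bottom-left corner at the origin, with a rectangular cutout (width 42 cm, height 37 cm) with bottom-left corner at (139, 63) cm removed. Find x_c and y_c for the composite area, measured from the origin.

plate: A = 250 × 140 = 35000.00, centroid at (125.00, 70.00).
hole: A = −(42 × 37) = -1554.00, centroid at (160.00, 81.50).
ΣA = 33446.00 cm²
ΣAx_c = (35000.00)(125.00) + (-1554.00)(160.00) = 4126360.00 cm³
ΣAy_c = (35000.00)(70.00) + (-1554.00)(81.50) = 2323349.00 cm³
x_c = 4126360.00 / 33446.00 = 123.37 cm
y_c = 2323349.00 / 33446.00 = 69.47 cm

x_c = 123.37 cm, y_c = 69.47 cm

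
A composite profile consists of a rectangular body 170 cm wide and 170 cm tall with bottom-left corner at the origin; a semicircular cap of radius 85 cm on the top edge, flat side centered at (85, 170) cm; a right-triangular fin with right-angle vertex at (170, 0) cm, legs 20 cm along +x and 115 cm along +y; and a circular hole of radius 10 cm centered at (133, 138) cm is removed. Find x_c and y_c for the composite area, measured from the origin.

x_c = 87.20 cm, y_c = 116.73 cm

rectangular body: A = 170 × 170 = 28900.00, centroid at (85.00, 85.00).
semicircular top: A = ½π·85² = 11349.00, centroid at (85.00, 206.08).
triangular fin: A = ½·20·115 = 1150.00, centroid at (176.67, 38.33).
hole: A = −π·10² = -314.16, centroid at (133.00, 138.00).
ΣA = 41084.84 cm²
ΣAx_c = (28900.00)(85.00) + (11349.00)(85.00) + (1150.00)(176.67) + (-314.16)(133.00) = 3582548.78 cm³
ΣAy_c = (28900.00)(85.00) + (11349.00)(206.08) + (1150.00)(38.33) + (-314.16)(138.00) = 4795976.61 cm³
x_c = 3582548.78 / 41084.84 = 87.20 cm
y_c = 4795976.61 / 41084.84 = 116.73 cm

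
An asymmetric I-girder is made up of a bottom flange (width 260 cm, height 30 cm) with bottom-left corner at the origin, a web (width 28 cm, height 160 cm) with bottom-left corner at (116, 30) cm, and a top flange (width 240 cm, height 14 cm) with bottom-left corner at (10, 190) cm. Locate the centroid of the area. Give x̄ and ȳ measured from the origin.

bottom flange: A = 260 × 30 = 7800.00, centroid at (130.00, 15.00).
web: A = 28 × 160 = 4480.00, centroid at (130.00, 110.00).
top flange: A = 240 × 14 = 3360.00, centroid at (130.00, 197.00).
ΣA = 15640.00 cm²
ΣAx̄ = (7800.00)(130.00) + (4480.00)(130.00) + (3360.00)(130.00) = 2033200.00 cm³
ΣAȳ = (7800.00)(15.00) + (4480.00)(110.00) + (3360.00)(197.00) = 1271720.00 cm³
x̄ = 2033200.00 / 15640.00 = 130.00 cm
ȳ = 1271720.00 / 15640.00 = 81.31 cm

x̄ = 130.00 cm, ȳ = 81.31 cm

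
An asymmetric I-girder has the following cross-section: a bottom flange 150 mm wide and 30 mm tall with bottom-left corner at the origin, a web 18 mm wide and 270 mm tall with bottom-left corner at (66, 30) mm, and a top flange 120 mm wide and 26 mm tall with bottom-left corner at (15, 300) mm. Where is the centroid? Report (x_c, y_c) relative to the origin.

bottom flange: A = 150 × 30 = 4500.00, centroid at (75.00, 15.00).
web: A = 18 × 270 = 4860.00, centroid at (75.00, 165.00).
top flange: A = 120 × 26 = 3120.00, centroid at (75.00, 313.00).
ΣA = 12480.00 mm²
ΣAx_c = (4500.00)(75.00) + (4860.00)(75.00) + (3120.00)(75.00) = 936000.00 mm³
ΣAy_c = (4500.00)(15.00) + (4860.00)(165.00) + (3120.00)(313.00) = 1845960.00 mm³
x_c = 936000.00 / 12480.00 = 75.00 mm
y_c = 1845960.00 / 12480.00 = 147.91 mm

x_c = 75.00 mm, y_c = 147.91 mm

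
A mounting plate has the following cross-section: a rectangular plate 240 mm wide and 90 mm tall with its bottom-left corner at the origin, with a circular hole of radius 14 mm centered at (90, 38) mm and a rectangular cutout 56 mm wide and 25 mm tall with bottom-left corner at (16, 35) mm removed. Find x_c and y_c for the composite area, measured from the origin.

plate: A = 240 × 90 = 21600.00, centroid at (120.00, 45.00).
hole 1: A = −π·14² = -615.75, centroid at (90.00, 38.00).
hole 2: A = −(56 × 25) = -1400.00, centroid at (44.00, 47.50).
ΣA = 19584.25 mm², ΣAx_c = 2474982.31 mm³, ΣAy_c = 882101.42 mm³.
x_c = 2474982.31/19584.25 = 126.38 mm; y_c = 882101.42/19584.25 = 45.04 mm.

x_c = 126.38 mm, y_c = 45.04 mm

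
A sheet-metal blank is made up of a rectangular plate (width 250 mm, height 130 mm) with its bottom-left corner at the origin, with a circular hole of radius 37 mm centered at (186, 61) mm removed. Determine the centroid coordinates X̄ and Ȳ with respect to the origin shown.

X̄ = 115.70 mm, Ȳ = 65.61 mm

Part | A | x̄ᵢ | ȳᵢ | A·x̄ᵢ | A·ȳᵢ
plate | 32500.00 | 125.00 | 65.00 | 4062500.00 | 2112500.00
hole | -4300.84 | 186.00 | 61.00 | -799956.30 | -262351.26
Σ | 28199.16 |  |  | 3262543.70 | 1850148.74
X̄ = 3262543.70 / 28199.16 = 115.70 mm
Ȳ = 1850148.74 / 28199.16 = 65.61 mm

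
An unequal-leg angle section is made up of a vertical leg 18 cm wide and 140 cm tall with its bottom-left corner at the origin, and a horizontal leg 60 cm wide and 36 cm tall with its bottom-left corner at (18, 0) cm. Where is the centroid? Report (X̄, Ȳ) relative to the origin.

Part | A | x̄ᵢ | ȳᵢ | A·x̄ᵢ | A·ȳᵢ
vertical leg | 2520.00 | 9.00 | 70.00 | 22680.00 | 176400.00
horizontal leg | 2160.00 | 48.00 | 18.00 | 103680.00 | 38880.00
Σ | 4680.00 |  |  | 126360.00 | 215280.00
X̄ = 126360.00 / 4680.00 = 27.00 cm
Ȳ = 215280.00 / 4680.00 = 46.00 cm

X̄ = 27.00 cm, Ȳ = 46.00 cm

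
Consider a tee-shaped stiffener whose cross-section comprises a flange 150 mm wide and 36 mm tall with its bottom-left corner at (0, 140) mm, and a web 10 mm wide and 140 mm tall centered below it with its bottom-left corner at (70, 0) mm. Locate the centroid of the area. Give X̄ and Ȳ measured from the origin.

X̄ = 75.00 mm, Ȳ = 139.88 mm

Part | A | x̄ᵢ | ȳᵢ | A·x̄ᵢ | A·ȳᵢ
web | 1400.00 | 75.00 | 70.00 | 105000.00 | 98000.00
flange | 5400.00 | 75.00 | 158.00 | 405000.00 | 853200.00
Σ | 6800.00 |  |  | 510000.00 | 951200.00
X̄ = 510000.00 / 6800.00 = 75.00 mm
Ȳ = 951200.00 / 6800.00 = 139.88 mm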